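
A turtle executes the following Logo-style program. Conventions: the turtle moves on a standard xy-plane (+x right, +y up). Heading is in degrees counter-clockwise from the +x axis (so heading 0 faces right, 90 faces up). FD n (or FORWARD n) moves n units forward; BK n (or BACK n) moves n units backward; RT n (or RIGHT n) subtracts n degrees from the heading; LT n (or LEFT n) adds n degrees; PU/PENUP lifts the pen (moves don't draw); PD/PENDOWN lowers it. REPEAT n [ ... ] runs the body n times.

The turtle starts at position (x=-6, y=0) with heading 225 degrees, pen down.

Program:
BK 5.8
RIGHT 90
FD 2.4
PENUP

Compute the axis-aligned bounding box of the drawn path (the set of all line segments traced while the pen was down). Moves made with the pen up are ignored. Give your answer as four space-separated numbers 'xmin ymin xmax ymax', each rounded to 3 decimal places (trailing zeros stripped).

Executing turtle program step by step:
Start: pos=(-6,0), heading=225, pen down
BK 5.8: (-6,0) -> (-1.899,4.101) [heading=225, draw]
RT 90: heading 225 -> 135
FD 2.4: (-1.899,4.101) -> (-3.596,5.798) [heading=135, draw]
PU: pen up
Final: pos=(-3.596,5.798), heading=135, 2 segment(s) drawn

Segment endpoints: x in {-6, -3.596, -1.899}, y in {0, 4.101, 5.798}
xmin=-6, ymin=0, xmax=-1.899, ymax=5.798

Answer: -6 0 -1.899 5.798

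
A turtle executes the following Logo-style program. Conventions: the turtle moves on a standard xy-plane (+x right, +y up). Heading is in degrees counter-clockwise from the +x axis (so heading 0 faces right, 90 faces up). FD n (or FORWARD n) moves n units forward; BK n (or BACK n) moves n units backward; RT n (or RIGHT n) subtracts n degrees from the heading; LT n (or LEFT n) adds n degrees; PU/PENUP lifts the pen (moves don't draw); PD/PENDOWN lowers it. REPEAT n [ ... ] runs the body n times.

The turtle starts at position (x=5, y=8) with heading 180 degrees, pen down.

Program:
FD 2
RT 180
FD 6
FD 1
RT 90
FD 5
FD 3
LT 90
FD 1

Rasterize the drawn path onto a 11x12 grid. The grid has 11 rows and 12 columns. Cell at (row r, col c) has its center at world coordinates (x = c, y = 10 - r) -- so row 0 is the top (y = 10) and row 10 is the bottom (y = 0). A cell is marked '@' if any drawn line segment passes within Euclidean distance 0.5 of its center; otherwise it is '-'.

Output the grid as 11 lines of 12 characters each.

Segment 0: (5,8) -> (3,8)
Segment 1: (3,8) -> (9,8)
Segment 2: (9,8) -> (10,8)
Segment 3: (10,8) -> (10,3)
Segment 4: (10,3) -> (10,0)
Segment 5: (10,0) -> (11,0)

Answer: ------------
------------
---@@@@@@@@-
----------@-
----------@-
----------@-
----------@-
----------@-
----------@-
----------@-
----------@@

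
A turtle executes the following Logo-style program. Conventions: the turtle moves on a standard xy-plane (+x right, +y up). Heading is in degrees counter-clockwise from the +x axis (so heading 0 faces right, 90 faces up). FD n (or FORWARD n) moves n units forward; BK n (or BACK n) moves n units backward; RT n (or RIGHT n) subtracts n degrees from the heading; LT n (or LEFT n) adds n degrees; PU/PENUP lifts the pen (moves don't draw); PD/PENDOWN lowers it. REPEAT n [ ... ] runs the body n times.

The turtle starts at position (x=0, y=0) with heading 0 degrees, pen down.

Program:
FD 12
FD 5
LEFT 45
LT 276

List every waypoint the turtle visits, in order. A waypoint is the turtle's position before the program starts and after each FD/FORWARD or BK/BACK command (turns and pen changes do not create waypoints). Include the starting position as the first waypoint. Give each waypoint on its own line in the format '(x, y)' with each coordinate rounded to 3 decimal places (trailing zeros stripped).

Executing turtle program step by step:
Start: pos=(0,0), heading=0, pen down
FD 12: (0,0) -> (12,0) [heading=0, draw]
FD 5: (12,0) -> (17,0) [heading=0, draw]
LT 45: heading 0 -> 45
LT 276: heading 45 -> 321
Final: pos=(17,0), heading=321, 2 segment(s) drawn
Waypoints (3 total):
(0, 0)
(12, 0)
(17, 0)

Answer: (0, 0)
(12, 0)
(17, 0)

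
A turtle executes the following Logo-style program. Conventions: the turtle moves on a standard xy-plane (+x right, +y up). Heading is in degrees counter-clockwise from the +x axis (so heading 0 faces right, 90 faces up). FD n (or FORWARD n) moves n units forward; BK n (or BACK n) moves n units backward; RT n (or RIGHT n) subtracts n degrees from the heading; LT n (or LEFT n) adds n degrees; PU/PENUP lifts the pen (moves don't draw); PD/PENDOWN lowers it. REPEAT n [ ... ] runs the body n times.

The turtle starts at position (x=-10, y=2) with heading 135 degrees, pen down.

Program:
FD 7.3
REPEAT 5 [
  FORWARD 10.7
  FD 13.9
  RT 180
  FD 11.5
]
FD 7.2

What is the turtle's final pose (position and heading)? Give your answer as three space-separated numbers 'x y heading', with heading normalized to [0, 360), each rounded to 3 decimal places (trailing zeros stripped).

Executing turtle program step by step:
Start: pos=(-10,2), heading=135, pen down
FD 7.3: (-10,2) -> (-15.162,7.162) [heading=135, draw]
REPEAT 5 [
  -- iteration 1/5 --
  FD 10.7: (-15.162,7.162) -> (-22.728,14.728) [heading=135, draw]
  FD 13.9: (-22.728,14.728) -> (-32.557,24.557) [heading=135, draw]
  RT 180: heading 135 -> 315
  FD 11.5: (-32.557,24.557) -> (-24.425,16.425) [heading=315, draw]
  -- iteration 2/5 --
  FD 10.7: (-24.425,16.425) -> (-16.859,8.859) [heading=315, draw]
  FD 13.9: (-16.859,8.859) -> (-7.03,-0.97) [heading=315, draw]
  RT 180: heading 315 -> 135
  FD 11.5: (-7.03,-0.97) -> (-15.162,7.162) [heading=135, draw]
  -- iteration 3/5 --
  FD 10.7: (-15.162,7.162) -> (-22.728,14.728) [heading=135, draw]
  FD 13.9: (-22.728,14.728) -> (-32.557,24.557) [heading=135, draw]
  RT 180: heading 135 -> 315
  FD 11.5: (-32.557,24.557) -> (-24.425,16.425) [heading=315, draw]
  -- iteration 4/5 --
  FD 10.7: (-24.425,16.425) -> (-16.859,8.859) [heading=315, draw]
  FD 13.9: (-16.859,8.859) -> (-7.03,-0.97) [heading=315, draw]
  RT 180: heading 315 -> 135
  FD 11.5: (-7.03,-0.97) -> (-15.162,7.162) [heading=135, draw]
  -- iteration 5/5 --
  FD 10.7: (-15.162,7.162) -> (-22.728,14.728) [heading=135, draw]
  FD 13.9: (-22.728,14.728) -> (-32.557,24.557) [heading=135, draw]
  RT 180: heading 135 -> 315
  FD 11.5: (-32.557,24.557) -> (-24.425,16.425) [heading=315, draw]
]
FD 7.2: (-24.425,16.425) -> (-19.334,11.334) [heading=315, draw]
Final: pos=(-19.334,11.334), heading=315, 17 segment(s) drawn

Answer: -19.334 11.334 315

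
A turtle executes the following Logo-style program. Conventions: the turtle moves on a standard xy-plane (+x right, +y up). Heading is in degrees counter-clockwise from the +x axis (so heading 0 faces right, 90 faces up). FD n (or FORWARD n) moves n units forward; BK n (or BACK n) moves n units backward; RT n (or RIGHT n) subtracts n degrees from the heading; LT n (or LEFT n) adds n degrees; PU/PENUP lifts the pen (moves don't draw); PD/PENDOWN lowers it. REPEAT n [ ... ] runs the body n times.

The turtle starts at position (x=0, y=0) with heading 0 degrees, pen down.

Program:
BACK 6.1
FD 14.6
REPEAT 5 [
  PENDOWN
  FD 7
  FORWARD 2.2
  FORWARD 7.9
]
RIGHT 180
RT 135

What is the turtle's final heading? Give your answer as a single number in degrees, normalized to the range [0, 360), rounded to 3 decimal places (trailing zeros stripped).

Executing turtle program step by step:
Start: pos=(0,0), heading=0, pen down
BK 6.1: (0,0) -> (-6.1,0) [heading=0, draw]
FD 14.6: (-6.1,0) -> (8.5,0) [heading=0, draw]
REPEAT 5 [
  -- iteration 1/5 --
  PD: pen down
  FD 7: (8.5,0) -> (15.5,0) [heading=0, draw]
  FD 2.2: (15.5,0) -> (17.7,0) [heading=0, draw]
  FD 7.9: (17.7,0) -> (25.6,0) [heading=0, draw]
  -- iteration 2/5 --
  PD: pen down
  FD 7: (25.6,0) -> (32.6,0) [heading=0, draw]
  FD 2.2: (32.6,0) -> (34.8,0) [heading=0, draw]
  FD 7.9: (34.8,0) -> (42.7,0) [heading=0, draw]
  -- iteration 3/5 --
  PD: pen down
  FD 7: (42.7,0) -> (49.7,0) [heading=0, draw]
  FD 2.2: (49.7,0) -> (51.9,0) [heading=0, draw]
  FD 7.9: (51.9,0) -> (59.8,0) [heading=0, draw]
  -- iteration 4/5 --
  PD: pen down
  FD 7: (59.8,0) -> (66.8,0) [heading=0, draw]
  FD 2.2: (66.8,0) -> (69,0) [heading=0, draw]
  FD 7.9: (69,0) -> (76.9,0) [heading=0, draw]
  -- iteration 5/5 --
  PD: pen down
  FD 7: (76.9,0) -> (83.9,0) [heading=0, draw]
  FD 2.2: (83.9,0) -> (86.1,0) [heading=0, draw]
  FD 7.9: (86.1,0) -> (94,0) [heading=0, draw]
]
RT 180: heading 0 -> 180
RT 135: heading 180 -> 45
Final: pos=(94,0), heading=45, 17 segment(s) drawn

Answer: 45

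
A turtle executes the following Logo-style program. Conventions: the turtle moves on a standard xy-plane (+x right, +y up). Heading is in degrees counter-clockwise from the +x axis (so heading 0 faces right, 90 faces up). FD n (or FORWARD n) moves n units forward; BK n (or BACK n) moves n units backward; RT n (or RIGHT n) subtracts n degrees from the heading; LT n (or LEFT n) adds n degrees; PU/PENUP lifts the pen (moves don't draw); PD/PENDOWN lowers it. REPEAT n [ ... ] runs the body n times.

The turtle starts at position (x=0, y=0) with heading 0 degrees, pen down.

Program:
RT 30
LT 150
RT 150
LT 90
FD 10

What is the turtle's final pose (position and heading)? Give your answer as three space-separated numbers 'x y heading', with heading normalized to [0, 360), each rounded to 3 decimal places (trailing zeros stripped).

Answer: 5 8.66 60

Derivation:
Executing turtle program step by step:
Start: pos=(0,0), heading=0, pen down
RT 30: heading 0 -> 330
LT 150: heading 330 -> 120
RT 150: heading 120 -> 330
LT 90: heading 330 -> 60
FD 10: (0,0) -> (5,8.66) [heading=60, draw]
Final: pos=(5,8.66), heading=60, 1 segment(s) drawn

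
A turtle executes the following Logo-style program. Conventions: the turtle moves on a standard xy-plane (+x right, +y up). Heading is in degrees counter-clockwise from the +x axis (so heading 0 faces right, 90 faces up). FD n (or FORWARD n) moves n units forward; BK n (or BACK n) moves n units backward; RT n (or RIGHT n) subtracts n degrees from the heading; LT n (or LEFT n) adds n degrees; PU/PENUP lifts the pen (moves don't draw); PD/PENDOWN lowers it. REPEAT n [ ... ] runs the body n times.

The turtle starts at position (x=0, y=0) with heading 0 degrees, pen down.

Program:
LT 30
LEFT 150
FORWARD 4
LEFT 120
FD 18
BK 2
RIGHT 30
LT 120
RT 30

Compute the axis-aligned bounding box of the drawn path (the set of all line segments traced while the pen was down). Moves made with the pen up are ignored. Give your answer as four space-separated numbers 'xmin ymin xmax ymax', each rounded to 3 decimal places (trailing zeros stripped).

Answer: -4 -15.588 5 0

Derivation:
Executing turtle program step by step:
Start: pos=(0,0), heading=0, pen down
LT 30: heading 0 -> 30
LT 150: heading 30 -> 180
FD 4: (0,0) -> (-4,0) [heading=180, draw]
LT 120: heading 180 -> 300
FD 18: (-4,0) -> (5,-15.588) [heading=300, draw]
BK 2: (5,-15.588) -> (4,-13.856) [heading=300, draw]
RT 30: heading 300 -> 270
LT 120: heading 270 -> 30
RT 30: heading 30 -> 0
Final: pos=(4,-13.856), heading=0, 3 segment(s) drawn

Segment endpoints: x in {-4, 0, 4, 5}, y in {-15.588, -13.856, 0, 0}
xmin=-4, ymin=-15.588, xmax=5, ymax=0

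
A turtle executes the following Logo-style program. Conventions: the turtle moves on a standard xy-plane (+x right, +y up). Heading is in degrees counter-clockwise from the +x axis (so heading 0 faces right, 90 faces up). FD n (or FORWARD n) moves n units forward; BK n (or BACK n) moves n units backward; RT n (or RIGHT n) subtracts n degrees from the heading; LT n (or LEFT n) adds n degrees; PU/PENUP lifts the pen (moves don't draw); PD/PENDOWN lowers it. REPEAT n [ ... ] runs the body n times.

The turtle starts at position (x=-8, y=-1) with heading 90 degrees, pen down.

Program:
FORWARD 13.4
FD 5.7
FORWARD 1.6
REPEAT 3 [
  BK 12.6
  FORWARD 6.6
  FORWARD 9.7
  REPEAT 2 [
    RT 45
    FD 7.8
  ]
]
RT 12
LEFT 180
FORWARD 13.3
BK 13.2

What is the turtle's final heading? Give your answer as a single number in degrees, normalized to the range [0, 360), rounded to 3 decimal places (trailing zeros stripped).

Executing turtle program step by step:
Start: pos=(-8,-1), heading=90, pen down
FD 13.4: (-8,-1) -> (-8,12.4) [heading=90, draw]
FD 5.7: (-8,12.4) -> (-8,18.1) [heading=90, draw]
FD 1.6: (-8,18.1) -> (-8,19.7) [heading=90, draw]
REPEAT 3 [
  -- iteration 1/3 --
  BK 12.6: (-8,19.7) -> (-8,7.1) [heading=90, draw]
  FD 6.6: (-8,7.1) -> (-8,13.7) [heading=90, draw]
  FD 9.7: (-8,13.7) -> (-8,23.4) [heading=90, draw]
  REPEAT 2 [
    -- iteration 1/2 --
    RT 45: heading 90 -> 45
    FD 7.8: (-8,23.4) -> (-2.485,28.915) [heading=45, draw]
    -- iteration 2/2 --
    RT 45: heading 45 -> 0
    FD 7.8: (-2.485,28.915) -> (5.315,28.915) [heading=0, draw]
  ]
  -- iteration 2/3 --
  BK 12.6: (5.315,28.915) -> (-7.285,28.915) [heading=0, draw]
  FD 6.6: (-7.285,28.915) -> (-0.685,28.915) [heading=0, draw]
  FD 9.7: (-0.685,28.915) -> (9.015,28.915) [heading=0, draw]
  REPEAT 2 [
    -- iteration 1/2 --
    RT 45: heading 0 -> 315
    FD 7.8: (9.015,28.915) -> (14.531,23.4) [heading=315, draw]
    -- iteration 2/2 --
    RT 45: heading 315 -> 270
    FD 7.8: (14.531,23.4) -> (14.531,15.6) [heading=270, draw]
  ]
  -- iteration 3/3 --
  BK 12.6: (14.531,15.6) -> (14.531,28.2) [heading=270, draw]
  FD 6.6: (14.531,28.2) -> (14.531,21.6) [heading=270, draw]
  FD 9.7: (14.531,21.6) -> (14.531,11.9) [heading=270, draw]
  REPEAT 2 [
    -- iteration 1/2 --
    RT 45: heading 270 -> 225
    FD 7.8: (14.531,11.9) -> (9.015,6.385) [heading=225, draw]
    -- iteration 2/2 --
    RT 45: heading 225 -> 180
    FD 7.8: (9.015,6.385) -> (1.215,6.385) [heading=180, draw]
  ]
]
RT 12: heading 180 -> 168
LT 180: heading 168 -> 348
FD 13.3: (1.215,6.385) -> (14.225,3.619) [heading=348, draw]
BK 13.2: (14.225,3.619) -> (1.313,6.364) [heading=348, draw]
Final: pos=(1.313,6.364), heading=348, 20 segment(s) drawn

Answer: 348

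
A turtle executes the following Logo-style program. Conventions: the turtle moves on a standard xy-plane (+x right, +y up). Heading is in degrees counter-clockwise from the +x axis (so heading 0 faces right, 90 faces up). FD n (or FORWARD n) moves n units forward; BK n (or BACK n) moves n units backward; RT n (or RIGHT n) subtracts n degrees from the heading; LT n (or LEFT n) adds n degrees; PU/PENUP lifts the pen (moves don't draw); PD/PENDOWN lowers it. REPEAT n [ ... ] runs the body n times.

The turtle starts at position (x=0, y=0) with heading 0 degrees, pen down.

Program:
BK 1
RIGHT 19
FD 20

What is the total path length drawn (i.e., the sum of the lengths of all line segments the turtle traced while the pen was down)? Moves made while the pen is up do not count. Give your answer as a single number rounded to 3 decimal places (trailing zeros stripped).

Executing turtle program step by step:
Start: pos=(0,0), heading=0, pen down
BK 1: (0,0) -> (-1,0) [heading=0, draw]
RT 19: heading 0 -> 341
FD 20: (-1,0) -> (17.91,-6.511) [heading=341, draw]
Final: pos=(17.91,-6.511), heading=341, 2 segment(s) drawn

Segment lengths:
  seg 1: (0,0) -> (-1,0), length = 1
  seg 2: (-1,0) -> (17.91,-6.511), length = 20
Total = 21

Answer: 21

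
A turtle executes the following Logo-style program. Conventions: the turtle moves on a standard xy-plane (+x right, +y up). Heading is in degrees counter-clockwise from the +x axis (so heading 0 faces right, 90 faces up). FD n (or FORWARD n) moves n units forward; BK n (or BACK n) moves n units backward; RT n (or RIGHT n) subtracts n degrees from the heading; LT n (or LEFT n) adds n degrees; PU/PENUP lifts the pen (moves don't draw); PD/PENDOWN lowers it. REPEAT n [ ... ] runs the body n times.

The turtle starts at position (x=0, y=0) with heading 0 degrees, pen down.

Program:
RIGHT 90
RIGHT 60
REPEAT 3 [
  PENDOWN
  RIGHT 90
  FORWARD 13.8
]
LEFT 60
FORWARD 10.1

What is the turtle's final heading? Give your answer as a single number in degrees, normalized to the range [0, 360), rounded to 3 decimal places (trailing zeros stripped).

Executing turtle program step by step:
Start: pos=(0,0), heading=0, pen down
RT 90: heading 0 -> 270
RT 60: heading 270 -> 210
REPEAT 3 [
  -- iteration 1/3 --
  PD: pen down
  RT 90: heading 210 -> 120
  FD 13.8: (0,0) -> (-6.9,11.951) [heading=120, draw]
  -- iteration 2/3 --
  PD: pen down
  RT 90: heading 120 -> 30
  FD 13.8: (-6.9,11.951) -> (5.051,18.851) [heading=30, draw]
  -- iteration 3/3 --
  PD: pen down
  RT 90: heading 30 -> 300
  FD 13.8: (5.051,18.851) -> (11.951,6.9) [heading=300, draw]
]
LT 60: heading 300 -> 0
FD 10.1: (11.951,6.9) -> (22.051,6.9) [heading=0, draw]
Final: pos=(22.051,6.9), heading=0, 4 segment(s) drawn

Answer: 0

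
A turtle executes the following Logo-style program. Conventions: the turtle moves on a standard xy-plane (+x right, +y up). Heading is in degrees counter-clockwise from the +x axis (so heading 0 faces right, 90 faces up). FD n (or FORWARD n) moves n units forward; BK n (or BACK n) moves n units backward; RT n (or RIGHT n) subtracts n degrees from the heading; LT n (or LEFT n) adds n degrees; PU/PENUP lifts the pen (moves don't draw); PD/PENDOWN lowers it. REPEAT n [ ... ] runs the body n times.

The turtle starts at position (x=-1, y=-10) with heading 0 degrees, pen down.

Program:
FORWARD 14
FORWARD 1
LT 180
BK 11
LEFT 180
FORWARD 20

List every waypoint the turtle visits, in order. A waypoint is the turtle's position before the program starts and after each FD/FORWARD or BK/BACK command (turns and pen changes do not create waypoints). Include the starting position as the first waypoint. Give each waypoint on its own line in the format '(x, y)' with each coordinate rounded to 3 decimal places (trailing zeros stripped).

Answer: (-1, -10)
(13, -10)
(14, -10)
(25, -10)
(45, -10)

Derivation:
Executing turtle program step by step:
Start: pos=(-1,-10), heading=0, pen down
FD 14: (-1,-10) -> (13,-10) [heading=0, draw]
FD 1: (13,-10) -> (14,-10) [heading=0, draw]
LT 180: heading 0 -> 180
BK 11: (14,-10) -> (25,-10) [heading=180, draw]
LT 180: heading 180 -> 0
FD 20: (25,-10) -> (45,-10) [heading=0, draw]
Final: pos=(45,-10), heading=0, 4 segment(s) drawn
Waypoints (5 total):
(-1, -10)
(13, -10)
(14, -10)
(25, -10)
(45, -10)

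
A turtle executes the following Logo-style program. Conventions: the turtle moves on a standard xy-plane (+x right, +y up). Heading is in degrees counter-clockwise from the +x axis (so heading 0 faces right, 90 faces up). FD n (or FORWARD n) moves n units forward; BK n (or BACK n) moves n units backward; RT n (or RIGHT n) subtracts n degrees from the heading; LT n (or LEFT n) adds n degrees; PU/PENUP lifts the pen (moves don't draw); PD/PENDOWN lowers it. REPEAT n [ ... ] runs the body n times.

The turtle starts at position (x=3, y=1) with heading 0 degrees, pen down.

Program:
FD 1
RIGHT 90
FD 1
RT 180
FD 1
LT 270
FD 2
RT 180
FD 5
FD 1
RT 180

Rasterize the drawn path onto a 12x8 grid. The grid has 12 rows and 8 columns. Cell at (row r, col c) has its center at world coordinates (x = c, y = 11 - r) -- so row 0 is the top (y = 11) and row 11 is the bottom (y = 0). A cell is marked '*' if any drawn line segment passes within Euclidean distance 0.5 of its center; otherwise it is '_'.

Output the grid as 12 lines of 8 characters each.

Answer: ________
________
________
________
________
________
________
________
________
________
*******_
____*___

Derivation:
Segment 0: (3,1) -> (4,1)
Segment 1: (4,1) -> (4,0)
Segment 2: (4,0) -> (4,1)
Segment 3: (4,1) -> (6,1)
Segment 4: (6,1) -> (1,1)
Segment 5: (1,1) -> (0,1)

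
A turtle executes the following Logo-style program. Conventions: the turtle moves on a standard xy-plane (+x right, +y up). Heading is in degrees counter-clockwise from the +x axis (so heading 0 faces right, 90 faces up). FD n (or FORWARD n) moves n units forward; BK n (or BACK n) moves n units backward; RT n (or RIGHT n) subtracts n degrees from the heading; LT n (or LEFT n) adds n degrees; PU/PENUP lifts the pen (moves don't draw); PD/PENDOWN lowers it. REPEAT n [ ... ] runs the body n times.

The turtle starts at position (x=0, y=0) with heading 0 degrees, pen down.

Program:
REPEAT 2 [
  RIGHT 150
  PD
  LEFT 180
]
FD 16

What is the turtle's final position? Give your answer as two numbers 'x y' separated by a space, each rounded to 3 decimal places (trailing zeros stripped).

Answer: 8 13.856

Derivation:
Executing turtle program step by step:
Start: pos=(0,0), heading=0, pen down
REPEAT 2 [
  -- iteration 1/2 --
  RT 150: heading 0 -> 210
  PD: pen down
  LT 180: heading 210 -> 30
  -- iteration 2/2 --
  RT 150: heading 30 -> 240
  PD: pen down
  LT 180: heading 240 -> 60
]
FD 16: (0,0) -> (8,13.856) [heading=60, draw]
Final: pos=(8,13.856), heading=60, 1 segment(s) drawn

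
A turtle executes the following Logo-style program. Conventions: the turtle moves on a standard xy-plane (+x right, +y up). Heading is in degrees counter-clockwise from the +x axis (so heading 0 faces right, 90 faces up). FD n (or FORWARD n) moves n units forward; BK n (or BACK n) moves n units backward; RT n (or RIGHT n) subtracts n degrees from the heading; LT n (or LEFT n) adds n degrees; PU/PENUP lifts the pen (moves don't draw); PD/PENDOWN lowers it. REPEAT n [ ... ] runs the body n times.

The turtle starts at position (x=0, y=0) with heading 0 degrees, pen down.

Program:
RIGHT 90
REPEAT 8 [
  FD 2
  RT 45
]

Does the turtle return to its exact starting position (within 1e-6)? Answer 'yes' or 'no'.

Answer: yes

Derivation:
Executing turtle program step by step:
Start: pos=(0,0), heading=0, pen down
RT 90: heading 0 -> 270
REPEAT 8 [
  -- iteration 1/8 --
  FD 2: (0,0) -> (0,-2) [heading=270, draw]
  RT 45: heading 270 -> 225
  -- iteration 2/8 --
  FD 2: (0,-2) -> (-1.414,-3.414) [heading=225, draw]
  RT 45: heading 225 -> 180
  -- iteration 3/8 --
  FD 2: (-1.414,-3.414) -> (-3.414,-3.414) [heading=180, draw]
  RT 45: heading 180 -> 135
  -- iteration 4/8 --
  FD 2: (-3.414,-3.414) -> (-4.828,-2) [heading=135, draw]
  RT 45: heading 135 -> 90
  -- iteration 5/8 --
  FD 2: (-4.828,-2) -> (-4.828,0) [heading=90, draw]
  RT 45: heading 90 -> 45
  -- iteration 6/8 --
  FD 2: (-4.828,0) -> (-3.414,1.414) [heading=45, draw]
  RT 45: heading 45 -> 0
  -- iteration 7/8 --
  FD 2: (-3.414,1.414) -> (-1.414,1.414) [heading=0, draw]
  RT 45: heading 0 -> 315
  -- iteration 8/8 --
  FD 2: (-1.414,1.414) -> (0,0) [heading=315, draw]
  RT 45: heading 315 -> 270
]
Final: pos=(0,0), heading=270, 8 segment(s) drawn

Start position: (0, 0)
Final position: (0, 0)
Distance = 0; < 1e-6 -> CLOSED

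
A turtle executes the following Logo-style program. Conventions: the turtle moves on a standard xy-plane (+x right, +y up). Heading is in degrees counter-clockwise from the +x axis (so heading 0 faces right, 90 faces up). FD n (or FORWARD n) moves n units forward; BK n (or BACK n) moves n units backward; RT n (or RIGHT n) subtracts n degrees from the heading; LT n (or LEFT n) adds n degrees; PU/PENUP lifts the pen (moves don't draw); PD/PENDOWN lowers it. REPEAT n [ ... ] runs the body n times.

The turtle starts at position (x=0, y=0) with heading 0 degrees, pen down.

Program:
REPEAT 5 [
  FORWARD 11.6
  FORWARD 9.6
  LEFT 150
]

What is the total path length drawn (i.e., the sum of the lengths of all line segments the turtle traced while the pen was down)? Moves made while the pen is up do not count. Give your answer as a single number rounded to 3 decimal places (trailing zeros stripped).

Executing turtle program step by step:
Start: pos=(0,0), heading=0, pen down
REPEAT 5 [
  -- iteration 1/5 --
  FD 11.6: (0,0) -> (11.6,0) [heading=0, draw]
  FD 9.6: (11.6,0) -> (21.2,0) [heading=0, draw]
  LT 150: heading 0 -> 150
  -- iteration 2/5 --
  FD 11.6: (21.2,0) -> (11.154,5.8) [heading=150, draw]
  FD 9.6: (11.154,5.8) -> (2.84,10.6) [heading=150, draw]
  LT 150: heading 150 -> 300
  -- iteration 3/5 --
  FD 11.6: (2.84,10.6) -> (8.64,0.554) [heading=300, draw]
  FD 9.6: (8.64,0.554) -> (13.44,-7.76) [heading=300, draw]
  LT 150: heading 300 -> 90
  -- iteration 4/5 --
  FD 11.6: (13.44,-7.76) -> (13.44,3.84) [heading=90, draw]
  FD 9.6: (13.44,3.84) -> (13.44,13.44) [heading=90, draw]
  LT 150: heading 90 -> 240
  -- iteration 5/5 --
  FD 11.6: (13.44,13.44) -> (7.64,3.394) [heading=240, draw]
  FD 9.6: (7.64,3.394) -> (2.84,-4.919) [heading=240, draw]
  LT 150: heading 240 -> 30
]
Final: pos=(2.84,-4.919), heading=30, 10 segment(s) drawn

Segment lengths:
  seg 1: (0,0) -> (11.6,0), length = 11.6
  seg 2: (11.6,0) -> (21.2,0), length = 9.6
  seg 3: (21.2,0) -> (11.154,5.8), length = 11.6
  seg 4: (11.154,5.8) -> (2.84,10.6), length = 9.6
  seg 5: (2.84,10.6) -> (8.64,0.554), length = 11.6
  seg 6: (8.64,0.554) -> (13.44,-7.76), length = 9.6
  seg 7: (13.44,-7.76) -> (13.44,3.84), length = 11.6
  seg 8: (13.44,3.84) -> (13.44,13.44), length = 9.6
  seg 9: (13.44,13.44) -> (7.64,3.394), length = 11.6
  seg 10: (7.64,3.394) -> (2.84,-4.919), length = 9.6
Total = 106

Answer: 106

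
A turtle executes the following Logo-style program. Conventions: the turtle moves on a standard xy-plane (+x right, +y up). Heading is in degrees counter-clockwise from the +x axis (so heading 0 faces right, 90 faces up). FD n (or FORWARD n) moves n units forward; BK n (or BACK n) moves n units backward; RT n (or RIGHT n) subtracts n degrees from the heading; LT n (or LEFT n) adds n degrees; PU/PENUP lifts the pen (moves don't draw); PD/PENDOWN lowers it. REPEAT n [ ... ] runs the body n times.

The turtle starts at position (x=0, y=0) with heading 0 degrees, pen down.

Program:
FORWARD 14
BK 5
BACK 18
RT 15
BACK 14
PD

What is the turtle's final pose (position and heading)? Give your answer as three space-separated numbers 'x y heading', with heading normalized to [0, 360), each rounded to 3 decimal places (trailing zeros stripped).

Executing turtle program step by step:
Start: pos=(0,0), heading=0, pen down
FD 14: (0,0) -> (14,0) [heading=0, draw]
BK 5: (14,0) -> (9,0) [heading=0, draw]
BK 18: (9,0) -> (-9,0) [heading=0, draw]
RT 15: heading 0 -> 345
BK 14: (-9,0) -> (-22.523,3.623) [heading=345, draw]
PD: pen down
Final: pos=(-22.523,3.623), heading=345, 4 segment(s) drawn

Answer: -22.523 3.623 345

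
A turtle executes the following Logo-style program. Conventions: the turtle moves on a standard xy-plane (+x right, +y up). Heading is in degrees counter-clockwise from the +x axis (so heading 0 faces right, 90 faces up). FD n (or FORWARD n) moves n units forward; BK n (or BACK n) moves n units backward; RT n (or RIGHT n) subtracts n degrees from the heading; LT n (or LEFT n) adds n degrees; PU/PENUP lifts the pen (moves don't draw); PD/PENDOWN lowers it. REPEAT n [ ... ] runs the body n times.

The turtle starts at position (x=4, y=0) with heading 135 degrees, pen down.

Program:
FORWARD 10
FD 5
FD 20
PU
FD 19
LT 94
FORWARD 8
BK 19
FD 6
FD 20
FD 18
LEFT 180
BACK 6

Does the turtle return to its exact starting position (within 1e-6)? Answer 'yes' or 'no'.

Executing turtle program step by step:
Start: pos=(4,0), heading=135, pen down
FD 10: (4,0) -> (-3.071,7.071) [heading=135, draw]
FD 5: (-3.071,7.071) -> (-6.607,10.607) [heading=135, draw]
FD 20: (-6.607,10.607) -> (-20.749,24.749) [heading=135, draw]
PU: pen up
FD 19: (-20.749,24.749) -> (-34.184,38.184) [heading=135, move]
LT 94: heading 135 -> 229
FD 8: (-34.184,38.184) -> (-39.432,32.146) [heading=229, move]
BK 19: (-39.432,32.146) -> (-26.967,46.486) [heading=229, move]
FD 6: (-26.967,46.486) -> (-30.903,41.957) [heading=229, move]
FD 20: (-30.903,41.957) -> (-44.025,26.863) [heading=229, move]
FD 18: (-44.025,26.863) -> (-55.834,13.278) [heading=229, move]
LT 180: heading 229 -> 49
BK 6: (-55.834,13.278) -> (-59.77,8.75) [heading=49, move]
Final: pos=(-59.77,8.75), heading=49, 3 segment(s) drawn

Start position: (4, 0)
Final position: (-59.77, 8.75)
Distance = 64.368; >= 1e-6 -> NOT closed

Answer: no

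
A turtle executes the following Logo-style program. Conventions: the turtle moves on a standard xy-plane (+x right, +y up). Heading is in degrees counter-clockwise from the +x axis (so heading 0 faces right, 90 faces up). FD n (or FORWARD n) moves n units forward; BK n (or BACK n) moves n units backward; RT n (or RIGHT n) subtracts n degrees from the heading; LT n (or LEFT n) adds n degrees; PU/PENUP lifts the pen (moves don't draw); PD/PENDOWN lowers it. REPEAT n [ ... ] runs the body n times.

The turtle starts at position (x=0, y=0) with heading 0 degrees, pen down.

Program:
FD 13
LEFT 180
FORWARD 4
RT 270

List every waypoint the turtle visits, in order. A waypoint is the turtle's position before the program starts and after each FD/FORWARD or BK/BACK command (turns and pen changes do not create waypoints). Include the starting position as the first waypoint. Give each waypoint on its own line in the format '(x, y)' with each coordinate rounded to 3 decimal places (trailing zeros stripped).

Executing turtle program step by step:
Start: pos=(0,0), heading=0, pen down
FD 13: (0,0) -> (13,0) [heading=0, draw]
LT 180: heading 0 -> 180
FD 4: (13,0) -> (9,0) [heading=180, draw]
RT 270: heading 180 -> 270
Final: pos=(9,0), heading=270, 2 segment(s) drawn
Waypoints (3 total):
(0, 0)
(13, 0)
(9, 0)

Answer: (0, 0)
(13, 0)
(9, 0)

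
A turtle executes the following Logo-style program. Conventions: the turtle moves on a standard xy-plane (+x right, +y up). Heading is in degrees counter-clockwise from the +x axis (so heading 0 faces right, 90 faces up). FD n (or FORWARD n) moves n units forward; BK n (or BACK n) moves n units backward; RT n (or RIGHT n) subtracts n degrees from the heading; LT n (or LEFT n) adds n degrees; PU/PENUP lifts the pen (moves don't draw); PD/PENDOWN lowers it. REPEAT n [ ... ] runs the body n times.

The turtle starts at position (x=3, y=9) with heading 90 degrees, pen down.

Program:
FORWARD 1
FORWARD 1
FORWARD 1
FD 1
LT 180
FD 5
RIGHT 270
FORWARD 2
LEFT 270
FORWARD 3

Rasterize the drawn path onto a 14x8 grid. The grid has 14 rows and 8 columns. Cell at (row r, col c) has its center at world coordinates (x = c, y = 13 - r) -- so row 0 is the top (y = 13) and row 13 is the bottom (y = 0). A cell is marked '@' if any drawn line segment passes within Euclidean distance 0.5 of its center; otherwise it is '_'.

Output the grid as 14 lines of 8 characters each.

Answer: ___@____
___@____
___@____
___@____
___@____
___@@@__
_____@__
_____@__
_____@__
________
________
________
________
________

Derivation:
Segment 0: (3,9) -> (3,10)
Segment 1: (3,10) -> (3,11)
Segment 2: (3,11) -> (3,12)
Segment 3: (3,12) -> (3,13)
Segment 4: (3,13) -> (3,8)
Segment 5: (3,8) -> (5,8)
Segment 6: (5,8) -> (5,5)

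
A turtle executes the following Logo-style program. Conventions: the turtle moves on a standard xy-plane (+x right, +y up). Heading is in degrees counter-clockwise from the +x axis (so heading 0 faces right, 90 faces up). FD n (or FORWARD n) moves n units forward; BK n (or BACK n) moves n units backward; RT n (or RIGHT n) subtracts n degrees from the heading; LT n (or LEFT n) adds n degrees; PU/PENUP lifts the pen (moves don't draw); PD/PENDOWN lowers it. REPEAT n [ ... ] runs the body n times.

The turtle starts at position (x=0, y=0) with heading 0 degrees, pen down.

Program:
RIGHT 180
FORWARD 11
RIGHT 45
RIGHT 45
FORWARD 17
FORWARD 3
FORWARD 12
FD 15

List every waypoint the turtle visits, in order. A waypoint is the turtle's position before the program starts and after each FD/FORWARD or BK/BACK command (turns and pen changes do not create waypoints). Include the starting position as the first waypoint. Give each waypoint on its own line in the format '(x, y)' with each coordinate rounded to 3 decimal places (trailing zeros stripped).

Executing turtle program step by step:
Start: pos=(0,0), heading=0, pen down
RT 180: heading 0 -> 180
FD 11: (0,0) -> (-11,0) [heading=180, draw]
RT 45: heading 180 -> 135
RT 45: heading 135 -> 90
FD 17: (-11,0) -> (-11,17) [heading=90, draw]
FD 3: (-11,17) -> (-11,20) [heading=90, draw]
FD 12: (-11,20) -> (-11,32) [heading=90, draw]
FD 15: (-11,32) -> (-11,47) [heading=90, draw]
Final: pos=(-11,47), heading=90, 5 segment(s) drawn
Waypoints (6 total):
(0, 0)
(-11, 0)
(-11, 17)
(-11, 20)
(-11, 32)
(-11, 47)

Answer: (0, 0)
(-11, 0)
(-11, 17)
(-11, 20)
(-11, 32)
(-11, 47)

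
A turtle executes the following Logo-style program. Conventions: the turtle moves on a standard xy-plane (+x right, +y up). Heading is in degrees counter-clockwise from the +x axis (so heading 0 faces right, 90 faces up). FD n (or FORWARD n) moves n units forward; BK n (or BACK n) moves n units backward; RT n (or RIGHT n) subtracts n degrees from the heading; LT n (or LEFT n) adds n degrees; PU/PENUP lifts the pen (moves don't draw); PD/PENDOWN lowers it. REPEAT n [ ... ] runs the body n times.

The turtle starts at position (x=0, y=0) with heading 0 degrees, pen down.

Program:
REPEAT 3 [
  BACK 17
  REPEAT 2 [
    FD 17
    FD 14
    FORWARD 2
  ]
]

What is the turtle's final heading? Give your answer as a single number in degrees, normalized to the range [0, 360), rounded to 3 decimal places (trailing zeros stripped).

Answer: 0

Derivation:
Executing turtle program step by step:
Start: pos=(0,0), heading=0, pen down
REPEAT 3 [
  -- iteration 1/3 --
  BK 17: (0,0) -> (-17,0) [heading=0, draw]
  REPEAT 2 [
    -- iteration 1/2 --
    FD 17: (-17,0) -> (0,0) [heading=0, draw]
    FD 14: (0,0) -> (14,0) [heading=0, draw]
    FD 2: (14,0) -> (16,0) [heading=0, draw]
    -- iteration 2/2 --
    FD 17: (16,0) -> (33,0) [heading=0, draw]
    FD 14: (33,0) -> (47,0) [heading=0, draw]
    FD 2: (47,0) -> (49,0) [heading=0, draw]
  ]
  -- iteration 2/3 --
  BK 17: (49,0) -> (32,0) [heading=0, draw]
  REPEAT 2 [
    -- iteration 1/2 --
    FD 17: (32,0) -> (49,0) [heading=0, draw]
    FD 14: (49,0) -> (63,0) [heading=0, draw]
    FD 2: (63,0) -> (65,0) [heading=0, draw]
    -- iteration 2/2 --
    FD 17: (65,0) -> (82,0) [heading=0, draw]
    FD 14: (82,0) -> (96,0) [heading=0, draw]
    FD 2: (96,0) -> (98,0) [heading=0, draw]
  ]
  -- iteration 3/3 --
  BK 17: (98,0) -> (81,0) [heading=0, draw]
  REPEAT 2 [
    -- iteration 1/2 --
    FD 17: (81,0) -> (98,0) [heading=0, draw]
    FD 14: (98,0) -> (112,0) [heading=0, draw]
    FD 2: (112,0) -> (114,0) [heading=0, draw]
    -- iteration 2/2 --
    FD 17: (114,0) -> (131,0) [heading=0, draw]
    FD 14: (131,0) -> (145,0) [heading=0, draw]
    FD 2: (145,0) -> (147,0) [heading=0, draw]
  ]
]
Final: pos=(147,0), heading=0, 21 segment(s) drawn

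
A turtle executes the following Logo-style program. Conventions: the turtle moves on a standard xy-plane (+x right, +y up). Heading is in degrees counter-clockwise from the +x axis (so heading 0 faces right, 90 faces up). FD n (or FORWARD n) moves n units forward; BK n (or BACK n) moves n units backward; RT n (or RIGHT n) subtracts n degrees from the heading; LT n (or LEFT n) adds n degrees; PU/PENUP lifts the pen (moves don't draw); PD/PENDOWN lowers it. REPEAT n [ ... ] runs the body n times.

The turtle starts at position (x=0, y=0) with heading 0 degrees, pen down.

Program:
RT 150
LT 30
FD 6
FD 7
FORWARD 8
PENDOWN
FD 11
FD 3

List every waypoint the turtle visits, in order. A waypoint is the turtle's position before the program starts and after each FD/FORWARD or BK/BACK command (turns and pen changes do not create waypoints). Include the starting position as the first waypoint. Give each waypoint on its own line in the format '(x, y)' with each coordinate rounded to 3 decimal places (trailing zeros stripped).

Answer: (0, 0)
(-3, -5.196)
(-6.5, -11.258)
(-10.5, -18.187)
(-16, -27.713)
(-17.5, -30.311)

Derivation:
Executing turtle program step by step:
Start: pos=(0,0), heading=0, pen down
RT 150: heading 0 -> 210
LT 30: heading 210 -> 240
FD 6: (0,0) -> (-3,-5.196) [heading=240, draw]
FD 7: (-3,-5.196) -> (-6.5,-11.258) [heading=240, draw]
FD 8: (-6.5,-11.258) -> (-10.5,-18.187) [heading=240, draw]
PD: pen down
FD 11: (-10.5,-18.187) -> (-16,-27.713) [heading=240, draw]
FD 3: (-16,-27.713) -> (-17.5,-30.311) [heading=240, draw]
Final: pos=(-17.5,-30.311), heading=240, 5 segment(s) drawn
Waypoints (6 total):
(0, 0)
(-3, -5.196)
(-6.5, -11.258)
(-10.5, -18.187)
(-16, -27.713)
(-17.5, -30.311)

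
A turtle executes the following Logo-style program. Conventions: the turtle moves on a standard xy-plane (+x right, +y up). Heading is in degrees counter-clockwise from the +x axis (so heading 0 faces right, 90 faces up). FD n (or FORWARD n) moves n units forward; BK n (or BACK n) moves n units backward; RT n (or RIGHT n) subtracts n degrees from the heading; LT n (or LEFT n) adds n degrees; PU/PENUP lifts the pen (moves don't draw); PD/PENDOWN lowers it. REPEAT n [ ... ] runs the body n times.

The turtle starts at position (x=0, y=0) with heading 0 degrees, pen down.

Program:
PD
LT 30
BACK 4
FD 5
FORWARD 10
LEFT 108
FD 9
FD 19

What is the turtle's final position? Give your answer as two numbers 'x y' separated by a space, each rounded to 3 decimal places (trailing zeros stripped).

Executing turtle program step by step:
Start: pos=(0,0), heading=0, pen down
PD: pen down
LT 30: heading 0 -> 30
BK 4: (0,0) -> (-3.464,-2) [heading=30, draw]
FD 5: (-3.464,-2) -> (0.866,0.5) [heading=30, draw]
FD 10: (0.866,0.5) -> (9.526,5.5) [heading=30, draw]
LT 108: heading 30 -> 138
FD 9: (9.526,5.5) -> (2.838,11.522) [heading=138, draw]
FD 19: (2.838,11.522) -> (-11.282,24.236) [heading=138, draw]
Final: pos=(-11.282,24.236), heading=138, 5 segment(s) drawn

Answer: -11.282 24.236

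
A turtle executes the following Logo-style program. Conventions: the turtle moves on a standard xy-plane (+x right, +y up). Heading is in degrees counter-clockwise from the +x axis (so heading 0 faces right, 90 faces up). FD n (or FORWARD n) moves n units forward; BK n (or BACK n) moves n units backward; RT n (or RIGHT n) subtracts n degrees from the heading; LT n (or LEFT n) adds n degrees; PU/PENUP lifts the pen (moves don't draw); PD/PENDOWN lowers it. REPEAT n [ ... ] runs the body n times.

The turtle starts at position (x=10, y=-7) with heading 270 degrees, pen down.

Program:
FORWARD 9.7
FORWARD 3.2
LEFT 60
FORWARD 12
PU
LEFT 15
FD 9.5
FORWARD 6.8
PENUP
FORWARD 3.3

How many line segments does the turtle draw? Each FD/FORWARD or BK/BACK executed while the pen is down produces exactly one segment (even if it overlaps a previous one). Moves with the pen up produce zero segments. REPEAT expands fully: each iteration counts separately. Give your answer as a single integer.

Answer: 3

Derivation:
Executing turtle program step by step:
Start: pos=(10,-7), heading=270, pen down
FD 9.7: (10,-7) -> (10,-16.7) [heading=270, draw]
FD 3.2: (10,-16.7) -> (10,-19.9) [heading=270, draw]
LT 60: heading 270 -> 330
FD 12: (10,-19.9) -> (20.392,-25.9) [heading=330, draw]
PU: pen up
LT 15: heading 330 -> 345
FD 9.5: (20.392,-25.9) -> (29.569,-28.359) [heading=345, move]
FD 6.8: (29.569,-28.359) -> (36.137,-30.119) [heading=345, move]
PU: pen up
FD 3.3: (36.137,-30.119) -> (39.324,-30.973) [heading=345, move]
Final: pos=(39.324,-30.973), heading=345, 3 segment(s) drawn
Segments drawn: 3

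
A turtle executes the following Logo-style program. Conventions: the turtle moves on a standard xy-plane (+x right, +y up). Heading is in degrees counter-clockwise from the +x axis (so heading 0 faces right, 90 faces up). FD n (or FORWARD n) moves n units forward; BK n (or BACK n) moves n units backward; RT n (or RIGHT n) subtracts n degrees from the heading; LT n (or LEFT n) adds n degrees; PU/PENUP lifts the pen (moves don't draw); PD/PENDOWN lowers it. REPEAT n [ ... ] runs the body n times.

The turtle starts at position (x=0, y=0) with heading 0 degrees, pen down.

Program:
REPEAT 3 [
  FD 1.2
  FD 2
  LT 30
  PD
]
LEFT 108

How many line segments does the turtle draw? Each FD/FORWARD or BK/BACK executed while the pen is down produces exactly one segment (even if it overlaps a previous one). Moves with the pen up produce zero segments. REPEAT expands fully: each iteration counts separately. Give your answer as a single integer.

Answer: 6

Derivation:
Executing turtle program step by step:
Start: pos=(0,0), heading=0, pen down
REPEAT 3 [
  -- iteration 1/3 --
  FD 1.2: (0,0) -> (1.2,0) [heading=0, draw]
  FD 2: (1.2,0) -> (3.2,0) [heading=0, draw]
  LT 30: heading 0 -> 30
  PD: pen down
  -- iteration 2/3 --
  FD 1.2: (3.2,0) -> (4.239,0.6) [heading=30, draw]
  FD 2: (4.239,0.6) -> (5.971,1.6) [heading=30, draw]
  LT 30: heading 30 -> 60
  PD: pen down
  -- iteration 3/3 --
  FD 1.2: (5.971,1.6) -> (6.571,2.639) [heading=60, draw]
  FD 2: (6.571,2.639) -> (7.571,4.371) [heading=60, draw]
  LT 30: heading 60 -> 90
  PD: pen down
]
LT 108: heading 90 -> 198
Final: pos=(7.571,4.371), heading=198, 6 segment(s) drawn
Segments drawn: 6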